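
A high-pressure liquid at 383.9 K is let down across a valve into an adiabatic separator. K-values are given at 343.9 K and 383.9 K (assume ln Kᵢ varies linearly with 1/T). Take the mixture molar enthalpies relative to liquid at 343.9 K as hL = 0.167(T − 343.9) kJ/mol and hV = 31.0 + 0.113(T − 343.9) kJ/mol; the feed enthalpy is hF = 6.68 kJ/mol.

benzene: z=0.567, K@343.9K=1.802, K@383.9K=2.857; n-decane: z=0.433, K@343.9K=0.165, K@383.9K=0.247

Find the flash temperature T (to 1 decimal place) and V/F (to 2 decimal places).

Adiabatic flash: solve Rachford–Rice at each trial T, then check hF = ψ·hV(T) + (1−ψ)·hL(T).
  T = 343.9 K: K = (1.802, 0.165), RR gives ψ = 0.139, H_out = 4.313 kJ/mol
  T = 383.9 K: K = (2.857, 0.247), RR gives ψ = 0.520, H_out = 21.672 kJ/mol
  T = 363.9 K: K = (2.298, 0.204), RR gives ψ = 0.379, H_out = 14.674 kJ/mol
  T = 353.9 K: K = (2.042, 0.184), RR gives ψ = 0.279, H_out = 10.179 kJ/mol
  T = 348.9 K: K = (1.920, 0.174), RR gives ψ = 0.216, H_out = 7.476 kJ/mol
  T = 346.4 K: K = (1.860, 0.170), RR gives ψ = 0.180, H_out = 5.962 kJ/mol
  T = 347.6 K: K = (1.889, 0.172), RR gives ψ = 0.198, H_out = 6.704 kJ/mol
Linear interpolation between T = 346.4 (H_out = 5.962) and T = 347.6 (H_out = 6.704) on hF = 6.68 gives T ≈ 347.6 K, at which ψ = 0.20.

T = 347.6 K, V/F = 0.20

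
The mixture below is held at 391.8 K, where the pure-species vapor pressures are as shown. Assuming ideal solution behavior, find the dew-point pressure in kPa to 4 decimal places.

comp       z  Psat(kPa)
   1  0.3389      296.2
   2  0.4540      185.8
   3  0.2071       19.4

At the dew point ψ → 1, so Σzᵢ/Kᵢ = 1 with Kᵢ = Pᵢˢᵃᵗ/P ⇒ 1/P = Σzᵢ/Pᵢˢᵃᵗ.
1/P = 0.3389/296.2 + 0.4540/185.8 + 0.2071/19.4 = 0.0142629 ⇒ P = 70.1119 kPa

Pdew = 70.1119 kPa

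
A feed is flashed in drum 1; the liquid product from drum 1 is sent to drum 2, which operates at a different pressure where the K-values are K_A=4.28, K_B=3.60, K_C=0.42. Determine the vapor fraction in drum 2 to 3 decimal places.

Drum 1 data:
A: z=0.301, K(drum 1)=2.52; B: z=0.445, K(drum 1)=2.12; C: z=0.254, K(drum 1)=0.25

Drum 1:
Rachford–Rice: g(ψ₁) = Σ zᵢ(Kᵢ−1)/(1+ψ₁(Kᵢ−1)) = 0.
Feasibility: ΣzᵢKᵢ = 1.765, Σzᵢ/Kᵢ = 1.345 — both > 1, two phases present.
Iterate (Newton) starting at ψ₁ = 0.45:
  ψ₁ = 0.450: g = 0.3155, g' = -0.818 → ψ₁ = 0.836
  ψ₁ = 0.836: g = -0.0518, g' = -1.310 → ψ₁ = 0.796
  ψ₁ = 0.796: g = -0.0027, g' = -1.179 → ψ₁ = 0.794
Converged at ψ₁ = 0.794.
Drum-1 compositions:
  A: x = 0.136, y = 0.344
  B: x = 0.236, y = 0.499
  C: x = 0.628, y = 0.157
Drum-2 feed = drum-1 liquid: z₂ = (0.1364, 0.2355, 0.6281).
Drum 2:
Material balance + equilibrium reduce to Σ zᵢ(Kᵢ−1)/(1+ψ₂(Kᵢ−1)) = 0.
Feasibility: ΣzᵢKᵢ = 1.695, Σzᵢ/Kᵢ = 1.593 — both > 1, two phases present.
Newton iteration, ψ₂⁰ = 0.5:
  ψ₂ = 0.500: g = -0.0774, g' = -0.931 → ψ₂ = 0.417
  ψ₂ = 0.417: g = 0.0024, g' = -0.996 → ψ₂ = 0.419
Converged at ψ₂ = 0.419.
  A: x = 0.057, y = 0.246
  B: x = 0.113, y = 0.406
  C: x = 0.830, y = 0.349

V/F (drum 2) = 0.419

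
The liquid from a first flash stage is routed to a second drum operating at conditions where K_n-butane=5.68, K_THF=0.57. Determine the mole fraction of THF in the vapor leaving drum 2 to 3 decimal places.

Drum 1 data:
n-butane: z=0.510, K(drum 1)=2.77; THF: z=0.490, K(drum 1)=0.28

y_THF (drum 2) = 0.522

Drum 1:
Let ψ₁ = V/F and solve Σ zᵢ(Kᵢ−1)/(1+ψ₁(Kᵢ−1)) = 0.
Feasibility: ΣzᵢKᵢ = 1.550, Σzᵢ/Kᵢ = 1.934 — both > 1, two phases present.
Binary case is linear: z₁(K₁−1)(1+ψ₁(K₂−1)) + z₂(K₂−1)(1+ψ₁(K₁−1)) = 0
⇒ ψ₁ = [z₁(K₁−1)+z₂(K₂−1)] / [−(K₁−1)(K₂−1)] = 0.5499/1.2744 = 0.431
Drum-1 compositions:
  n-butane: x = 0.289, y = 0.801
  THF: x = 0.711, y = 0.199
Drum-2 feed = drum-1 liquid: z₂ = (0.2892, 0.7108).
Drum 2:
Newton iteration, ψ₂⁰ = 0.41:
  ψ₂ = 0.410: g = 0.0925, g' = -0.937 → ψ₂ = 0.509
  ψ₂ = 0.509: g = 0.0090, g' = -0.769 → ψ₂ = 0.520
  ψ₂ = 0.520: g = 0.0001, g' = -0.755 → ψ₂ = 0.521
Converged at ψ₂ = 0.521.
  n-butane: x = 0.084, y = 0.478
  THF: x = 0.916, y = 0.522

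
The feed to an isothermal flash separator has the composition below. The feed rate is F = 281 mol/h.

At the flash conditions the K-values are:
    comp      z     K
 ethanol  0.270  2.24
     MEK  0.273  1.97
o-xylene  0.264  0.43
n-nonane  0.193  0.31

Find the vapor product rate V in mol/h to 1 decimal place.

Rachford–Rice: g(ψ) = Σ zᵢ(Kᵢ−1)/(1+ψ(Kᵢ−1)) = 0.
Check two-phase: ΣzᵢKᵢ = 1.316 > 1 and Σzᵢ/Kᵢ = 1.496 > 1, so g(0) = 0.316 > 0 and g(1) = -0.496 < 0.
Newton iteration, ψ⁰ = 0.37:
  ψ = 0.370: g = 0.0549, g' = -0.638 → ψ = 0.456
Converged at ψ = 0.456.
Then V = ψ·F = 0.4557·281 = 128.1 mol/h and L = F − V = 152.9 mol/h.

V = 128.1 mol/h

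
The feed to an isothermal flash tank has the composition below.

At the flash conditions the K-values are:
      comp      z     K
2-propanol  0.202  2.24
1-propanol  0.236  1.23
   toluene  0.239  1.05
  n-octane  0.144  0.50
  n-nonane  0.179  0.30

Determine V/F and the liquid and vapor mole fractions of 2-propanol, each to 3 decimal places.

V/F = 0.305, x_2-propanol = 0.147, y_2-propanol = 0.328

Rachford–Rice: g(V/F) = Σ zᵢ(Kᵢ−1)/(1+V/F(Kᵢ−1)) = 0.
Feasibility: ΣzᵢKᵢ = 1.119, Σzᵢ/Kᵢ = 1.394 — both > 1, two phases present.
Newton iteration, V/F⁰ = 0.65:
  V/F = 0.650: g = -0.1391, g' = -0.480 → V/F = 0.360
  V/F = 0.360: g = -0.0203, g' = -0.370 → V/F = 0.305
Converged at V/F = 0.305.
Compositions from xᵢ = zᵢ/(1+V/F(Kᵢ−1)), yᵢ = Kᵢxᵢ:
  2-propanol: x = 0.147, y = 0.328
  1-propanol: x = 0.221, y = 0.271
  toluene: x = 0.235, y = 0.247
  n-octane: x = 0.170, y = 0.085
  n-nonane: x = 0.228, y = 0.068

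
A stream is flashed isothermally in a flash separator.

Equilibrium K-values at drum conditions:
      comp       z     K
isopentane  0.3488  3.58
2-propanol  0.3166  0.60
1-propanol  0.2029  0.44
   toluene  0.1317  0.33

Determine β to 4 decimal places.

Rachford–Rice: g(β) = Σ zᵢ(Kᵢ−1)/(1+β(Kᵢ−1)) = 0.
Check two-phase: ΣzᵢKᵢ = 1.5714 > 1 and Σzᵢ/Kᵢ = 1.4853 > 1, so g(0) = 0.5714 > 0 and g(1) = -0.4853 < 0.
Newton iteration, β⁰ = 0.5:
  β = 0.5000: g = -0.05583, g' = -0.7783 → β = 0.4283
  β = 0.4283: g = 0.00148, g' = -0.8242 → β = 0.4301
Converged at β = 0.4301.

β = 0.4301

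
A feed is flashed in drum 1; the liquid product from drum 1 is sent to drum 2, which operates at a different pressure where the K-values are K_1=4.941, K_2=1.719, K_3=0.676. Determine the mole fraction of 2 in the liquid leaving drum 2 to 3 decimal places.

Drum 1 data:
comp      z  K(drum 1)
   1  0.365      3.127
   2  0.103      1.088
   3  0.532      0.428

x_2 (drum 2) = 0.071

Drum 1:
Material balance + equilibrium reduce to Σ zᵢ(Kᵢ−1)/(1+ψ₁(Kᵢ−1)) = 0.
g(0) = ΣzᵢKᵢ − 1 = 0.481 and g(1) = 1 − Σzᵢ/Kᵢ = -0.454, so a root lies in (0, 1).
Newton–Raphson from ψ₁ = 0.34:
  ψ₁ = 0.340: g = 0.0816, g' = -0.825 → ψ₁ = 0.439
  ψ₁ = 0.439: g = 0.0040, g' = -0.753 → ψ₁ = 0.444
Converged at ψ₁ = 0.444.
Drum-1 compositions:
  1: x = 0.188, y = 0.587
  2: x = 0.099, y = 0.108
  3: x = 0.713, y = 0.305
Drum-2 feed = drum-1 liquid: z₂ = (0.1877, 0.0991, 0.7132).
Drum 2:
Material balance + equilibrium reduce to Σ zᵢ(Kᵢ−1)/(1+ψ₂(Kᵢ−1)) = 0.
Feasibility: ΣzᵢKᵢ = 1.580, Σzᵢ/Kᵢ = 1.151 — both > 1, two phases present.
Newton iteration, ψ₂⁰ = 0.5:
  ψ₂ = 0.500: g = 0.0257, g' = -0.465 → ψ₂ = 0.555
  ψ₂ = 0.555: g = 0.0012, g' = -0.424 → ψ₂ = 0.558
Converged at ψ₂ = 0.558.
  1: x = 0.059, y = 0.290
  2: x = 0.071, y = 0.122
  3: x = 0.871, y = 0.589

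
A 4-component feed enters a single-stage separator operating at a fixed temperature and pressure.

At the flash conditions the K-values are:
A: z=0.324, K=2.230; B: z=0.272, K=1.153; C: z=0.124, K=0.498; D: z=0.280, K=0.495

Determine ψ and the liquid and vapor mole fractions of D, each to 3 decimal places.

Rachford–Rice: g(ψ) = Σ zᵢ(Kᵢ−1)/(1+ψ(Kᵢ−1)) = 0.
g(0) = ΣzᵢKᵢ − 1 = 0.236 and g(1) = 1 − Σzᵢ/Kᵢ = -0.196, so a root lies in (0, 1).
Newton–Raphson from ψ = 0.55:
  ψ = 0.550: g = -0.0057, g' = -0.376 → ψ = 0.535
Converged at ψ = 0.535.
Compositions from xᵢ = zᵢ/(1+ψ(Kᵢ−1)), yᵢ = Kᵢxᵢ:
  A: x = 0.195, y = 0.436
  B: x = 0.251, y = 0.290
  C: x = 0.170, y = 0.084
  D: x = 0.384, y = 0.190

ψ = 0.535, x_D = 0.384, y_D = 0.190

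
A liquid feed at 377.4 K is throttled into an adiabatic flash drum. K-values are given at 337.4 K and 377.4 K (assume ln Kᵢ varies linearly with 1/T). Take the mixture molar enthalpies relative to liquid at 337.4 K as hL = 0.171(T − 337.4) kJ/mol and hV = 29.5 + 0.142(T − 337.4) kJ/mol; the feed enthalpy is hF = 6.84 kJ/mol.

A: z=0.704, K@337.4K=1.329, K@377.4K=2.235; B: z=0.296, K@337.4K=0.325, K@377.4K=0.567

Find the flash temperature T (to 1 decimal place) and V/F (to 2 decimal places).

T = 338.8 K, V/F = 0.22

Adiabatic flash: solve Rachford–Rice at each trial T, then check hF = ψ·hV(T) + (1−ψ)·hL(T).
  T = 337.4 K: K = (1.329, 0.325), RR gives ψ = 0.143, H_out = 4.226 kJ/mol
  T = 377.4 K: K = (2.235, 0.567), RR gives ψ = 1.000, H_out = 35.180 kJ/mol
  T = 357.4 K: K = (1.749, 0.436), RR gives ψ = 0.853, H_out = 28.086 kJ/mol
  T = 347.4 K: K = (1.531, 0.378), RR gives ψ = 0.574, H_out = 18.475 kJ/mol
  T = 342.4 K: K = (1.428, 0.351), RR gives ψ = 0.392, H_out = 12.376 kJ/mol
  T = 339.9 K: K = (1.378, 0.338), RR gives ψ = 0.280, H_out = 8.657 kJ/mol
  T = 338.6 K: K = (1.352, 0.331), RR gives ψ = 0.212, H_out = 6.460 kJ/mol
Linear interpolation between T = 338.6 (H_out = 6.460) and T = 339.9 (H_out = 8.657) on hF = 6.84 gives T ≈ 338.8 K, at which ψ = 0.22.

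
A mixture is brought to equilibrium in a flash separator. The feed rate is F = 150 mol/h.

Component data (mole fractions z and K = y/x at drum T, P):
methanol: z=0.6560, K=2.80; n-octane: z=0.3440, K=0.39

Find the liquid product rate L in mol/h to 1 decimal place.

L = 17.4 mol/h

Material balance + equilibrium reduce to Σ zᵢ(Kᵢ−1)/(1+V/F(Kᵢ−1)) = 0.
Feasibility: ΣzᵢKᵢ = 1.9710, Σzᵢ/Kᵢ = 1.1163 — both > 1, two phases present.
Binary case is linear: z₁(K₁−1)(1+V/F(K₂−1)) + z₂(K₂−1)(1+V/F(K₁−1)) = 0
⇒ V/F = [z₁(K₁−1)+z₂(K₂−1)] / [−(K₁−1)(K₂−1)] = 0.97096/1.09800 = 0.8843
Then V = V/F·F = 0.8843·150 = 132.6 mol/h and L = F − V = 17.4 mol/h.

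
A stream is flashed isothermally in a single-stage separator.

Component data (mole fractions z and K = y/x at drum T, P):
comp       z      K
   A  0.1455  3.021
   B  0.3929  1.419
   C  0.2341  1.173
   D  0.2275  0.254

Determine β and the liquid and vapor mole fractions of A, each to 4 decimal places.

Newton–Raphson from β = 0.5:
  β = 0.5000: g = 0.04897, g' = -0.5222 → β = 0.5938
  β = 0.5938: g = -0.00246, g' = -0.5808 → β = 0.5895
Converged at β = 0.5895.
Compositions from xᵢ = zᵢ/(1+β(Kᵢ−1)), yᵢ = Kᵢxᵢ:
  A: x = 0.0664, y = 0.2006
  B: x = 0.3151, y = 0.4471
  C: x = 0.2124, y = 0.2492
  D: x = 0.4061, y = 0.1031

β = 0.5895, x_A = 0.0664, y_A = 0.2006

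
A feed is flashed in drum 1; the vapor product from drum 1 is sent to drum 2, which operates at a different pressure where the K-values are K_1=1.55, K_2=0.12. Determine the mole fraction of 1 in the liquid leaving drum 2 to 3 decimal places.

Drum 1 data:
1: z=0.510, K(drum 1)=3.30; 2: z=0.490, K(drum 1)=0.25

x_1 (drum 2) = 0.615

Drum 1:
Rachford–Rice: g(ψ₁) = Σ zᵢ(Kᵢ−1)/(1+ψ₁(Kᵢ−1)) = 0.
Feasibility: ΣzᵢKᵢ = 1.805, Σzᵢ/Kᵢ = 2.115 — both > 1, two phases present.
Binary case is linear: z₁(K₁−1)(1+ψ₁(K₂−1)) + z₂(K₂−1)(1+ψ₁(K₁−1)) = 0
⇒ ψ₁ = [z₁(K₁−1)+z₂(K₂−1)] / [−(K₁−1)(K₂−1)] = 0.8055/1.7250 = 0.467
Drum-1 compositions:
  1: x = 0.246, y = 0.811
  2: x = 0.754, y = 0.189
Drum-2 feed = drum-1 vapor: z₂ = (0.8115, 0.1885).
Drum 2:
Material balance + equilibrium reduce to Σ zᵢ(Kᵢ−1)/(1+ψ₂(Kᵢ−1)) = 0.
g(0) = ΣzᵢKᵢ − 1 = 0.280 and g(1) = 1 − Σzᵢ/Kᵢ = -1.095, so a root lies in (0, 1).
Iterate (Newton) starting at ψ₂ = 0.54:
  ψ₂ = 0.540: g = 0.0280, g' = -0.676 → ψ₂ = 0.581
  ψ₂ = 0.581: g = -0.0015, g' = -0.753 → ψ₂ = 0.579
Converged at ψ₂ = 0.579.
  1: x = 0.615, y = 0.954
  2: x = 0.385, y = 0.046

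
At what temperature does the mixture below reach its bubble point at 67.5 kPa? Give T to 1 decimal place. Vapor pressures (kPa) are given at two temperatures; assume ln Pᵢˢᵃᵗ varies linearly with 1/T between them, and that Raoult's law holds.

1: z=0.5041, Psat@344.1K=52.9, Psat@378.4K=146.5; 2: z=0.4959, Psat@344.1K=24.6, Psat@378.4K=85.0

Bubble-point temperature: ΣzᵢPᵢˢᵃᵗ(T) = P. Interpolate ln Pᵢˢᵃᵗ = aᵢ + bᵢ/T.
  T = 344.1 K: ΣzᵢPᵢˢᵃᵗ = 38.87 kPa
  T = 378.4 K: ΣzᵢPᵢˢᵃᵗ = 116.00 kPa
  T = 361.2 K: ΣzᵢPᵢˢᵃᵗ = 68.71 kPa
  T = 352.6 K: ΣzᵢPᵢˢᵃᵗ = 51.93 kPa
  T = 356.9 K: ΣzᵢPᵢˢᵃᵗ = 59.83 kPa
  T = 359.0 K: ΣzᵢPᵢˢᵃᵗ = 64.04 kPa
Interpolating between 359.0 K and 361.2 K gives T ≈ 360.6 K.

T = 360.6 K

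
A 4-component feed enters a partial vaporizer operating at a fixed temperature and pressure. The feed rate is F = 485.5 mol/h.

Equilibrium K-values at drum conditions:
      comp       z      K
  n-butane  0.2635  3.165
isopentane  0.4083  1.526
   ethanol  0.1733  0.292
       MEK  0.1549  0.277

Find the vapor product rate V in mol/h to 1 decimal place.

V = 291.5 mol/h

Material balance + equilibrium reduce to Σ zᵢ(Kᵢ−1)/(1+V/F(Kᵢ−1)) = 0.
g(0) = ΣzᵢKᵢ − 1 = 0.5506 and g(1) = 1 − Σzᵢ/Kᵢ = -0.5035, so a root lies in (0, 1).
Iterate (Newton) starting at V/F = 0.51:
  V/F = 0.5100: g = 0.07101, g' = -0.7652 → V/F = 0.6028
  V/F = 0.6028: g = -0.00201, g' = -0.8163 → V/F = 0.6003
Converged at V/F = 0.6003.
Then V = V/F·F = 0.6003·485.5 = 291.5 mol/h and L = F − V = 194.0 mol/h.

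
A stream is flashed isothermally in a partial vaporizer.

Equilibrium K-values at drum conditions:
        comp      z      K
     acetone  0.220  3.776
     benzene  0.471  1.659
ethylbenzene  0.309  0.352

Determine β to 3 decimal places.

β = 0.771

Rachford–Rice: g(β) = Σ zᵢ(Kᵢ−1)/(1+β(Kᵢ−1)) = 0.
Feasibility: ΣzᵢKᵢ = 1.721, Σzᵢ/Kᵢ = 1.220 — both > 1, two phases present.
Iterate (Newton) starting at β = 0.5:
  β = 0.500: g = 0.1930, g' = -0.697 → β = 0.777
  β = 0.777: g = -0.0045, g' = -0.786 → β = 0.771
Converged at β = 0.771.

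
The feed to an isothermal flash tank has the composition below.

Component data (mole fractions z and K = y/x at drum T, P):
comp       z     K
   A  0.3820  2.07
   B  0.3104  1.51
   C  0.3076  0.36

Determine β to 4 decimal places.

Let β = V/F and solve Σ zᵢ(Kᵢ−1)/(1+β(Kᵢ−1)) = 0.
Feasibility: ΣzᵢKᵢ = 1.3702, Σzᵢ/Kᵢ = 1.2445 — both > 1, two phases present.
Iterate (Newton) starting at β = 0.5:
  β = 0.5000: g = 0.10291, g' = -0.5094 → β = 0.7020
  β = 0.7020: g = -0.00751, g' = -0.6019 → β = 0.6896
  β = 0.6896: g = -0.00006, g' = -0.5927 → β = 0.6895
Converged at β = 0.6895.

β = 0.6895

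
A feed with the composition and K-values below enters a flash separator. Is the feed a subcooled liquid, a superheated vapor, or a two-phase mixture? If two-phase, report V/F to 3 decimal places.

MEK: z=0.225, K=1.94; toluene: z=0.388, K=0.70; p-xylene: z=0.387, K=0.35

ΣzᵢKᵢ = 0.844; Σzᵢ/Kᵢ = 1.776.
Since ΣzᵢKᵢ < 1 the mixture is below its bubble point — single liquid phase.

subcooled liquid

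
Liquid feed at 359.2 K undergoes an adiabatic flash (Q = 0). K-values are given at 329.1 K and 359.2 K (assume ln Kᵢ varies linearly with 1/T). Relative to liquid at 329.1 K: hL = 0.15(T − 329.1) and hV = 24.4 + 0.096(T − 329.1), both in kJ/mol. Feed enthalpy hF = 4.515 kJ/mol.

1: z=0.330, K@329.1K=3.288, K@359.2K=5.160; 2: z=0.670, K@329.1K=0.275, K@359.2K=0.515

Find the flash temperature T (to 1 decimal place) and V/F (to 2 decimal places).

Adiabatic flash: solve Rachford–Rice at each trial T, then check hF = ψ·hV(T) + (1−ψ)·hL(T).
  T = 329.1 K: K = (3.288, 0.275), RR gives ψ = 0.162, H_out = 3.961 kJ/mol
  T = 359.2 K: K = (5.160, 0.515), RR gives ψ = 0.519, H_out = 16.343 kJ/mol
  T = 344.1 K: K = (4.157, 0.381), RR gives ψ = 0.321, H_out = 9.822 kJ/mol
  T = 336.6 K: K = (3.707, 0.325), RR gives ψ = 0.241, H_out = 6.915 kJ/mol
  T = 332.9 K: K = (3.496, 0.300), RR gives ψ = 0.203, H_out = 5.474 kJ/mol
  T = 331.0 K: K = (3.391, 0.287), RR gives ψ = 0.183, H_out = 4.724 kJ/mol
Linear interpolation between T = 329.1 (H_out = 3.961) and T = 331.0 (H_out = 4.724) on hF = 4.515 gives T ≈ 330.5 K, at which ψ = 0.18.

T = 330.5 K, V/F = 0.18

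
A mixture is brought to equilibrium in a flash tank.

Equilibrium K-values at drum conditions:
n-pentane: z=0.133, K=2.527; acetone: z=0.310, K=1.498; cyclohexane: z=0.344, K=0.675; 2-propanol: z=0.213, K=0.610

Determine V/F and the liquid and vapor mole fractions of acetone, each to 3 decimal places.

Rachford–Rice: g(V/F) = Σ zᵢ(Kᵢ−1)/(1+V/F(Kᵢ−1)) = 0.
Feasibility: ΣzᵢKᵢ = 1.163, Σzᵢ/Kᵢ = 1.118 — both > 1, two phases present.
Newton iteration, V/F⁰ = 0.31:
  V/F = 0.310: g = 0.0528, g' = -0.287 → V/F = 0.494
  V/F = 0.494: g = 0.0037, g' = -0.252 → V/F = 0.508
Converged at V/F = 0.508.
Compositions from xᵢ = zᵢ/(1+V/F(Kᵢ−1)), yᵢ = Kᵢxᵢ:
  n-pentane: x = 0.075, y = 0.189
  acetone: x = 0.247, y = 0.371
  cyclohexane: x = 0.412, y = 0.278
  2-propanol: x = 0.266, y = 0.162

V/F = 0.508, x_acetone = 0.247, y_acetone = 0.371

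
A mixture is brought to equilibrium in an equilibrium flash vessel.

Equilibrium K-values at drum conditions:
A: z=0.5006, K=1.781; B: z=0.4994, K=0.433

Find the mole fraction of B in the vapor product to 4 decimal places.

Rachford–Rice: g(ψ) = Σ zᵢ(Kᵢ−1)/(1+ψ(Kᵢ−1)) = 0.
Feasibility: ΣzᵢKᵢ = 1.1078, Σzᵢ/Kᵢ = 1.4344 — both > 1, two phases present.
Binary case is linear: z₁(K₁−1)(1+ψ(K₂−1)) + z₂(K₂−1)(1+ψ(K₁−1)) = 0
⇒ ψ = [z₁(K₁−1)+z₂(K₂−1)] / [−(K₁−1)(K₂−1)] = 0.10781/0.44283 = 0.2435
Compositions from xᵢ = zᵢ/(1+ψ(Kᵢ−1)), yᵢ = Kᵢxᵢ:
  A: x = 0.4206, y = 0.7491
  B: x = 0.5794, y = 0.2509

y_B = 0.2509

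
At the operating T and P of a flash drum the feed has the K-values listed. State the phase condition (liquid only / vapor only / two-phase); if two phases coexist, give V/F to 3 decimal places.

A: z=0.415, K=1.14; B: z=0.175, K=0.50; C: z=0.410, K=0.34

ΣzᵢKᵢ = 0.700; Σzᵢ/Kᵢ = 1.920.
Since ΣzᵢKᵢ < 1 the mixture is below its bubble point — single liquid phase.

liquid only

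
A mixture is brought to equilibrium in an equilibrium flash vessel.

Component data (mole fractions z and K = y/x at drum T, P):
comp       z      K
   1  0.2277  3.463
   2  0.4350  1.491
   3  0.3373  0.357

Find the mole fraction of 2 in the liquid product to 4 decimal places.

x_2 = 0.3289

Iterate (Newton) starting at ψ = 0.51:
  ψ = 0.5100: g = 0.09668, g' = -0.6472 → ψ = 0.6594
  ψ = 0.6594: g = -0.00145, g' = -0.6808 → ψ = 0.6573
Converged at ψ = 0.6572.
Compositions from xᵢ = zᵢ/(1+ψ(Kᵢ−1)), yᵢ = Kᵢxᵢ:
  1: x = 0.0869, y = 0.3011
  2: x = 0.3289, y = 0.4903
  3: x = 0.5842, y = 0.2086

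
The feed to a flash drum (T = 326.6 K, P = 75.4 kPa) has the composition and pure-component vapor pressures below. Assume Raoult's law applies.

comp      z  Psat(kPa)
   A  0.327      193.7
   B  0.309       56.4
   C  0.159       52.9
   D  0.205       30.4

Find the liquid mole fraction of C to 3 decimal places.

x_C = 0.182

Raoult's law: Kᵢ = Pᵢˢᵃᵗ/P = Pᵢˢᵃᵗ/75.4.
  K_A = 193.7/75.4 = 2.56897, K_B = 56.4/75.4 = 0.74801, K_C = 52.9/75.4 = 0.70159, K_D = 30.4/75.4 = 0.40318
Let ψ = V/F and solve Σ zᵢ(Kᵢ−1)/(1+ψ(Kᵢ−1)) = 0.
g(0) = ΣzᵢKᵢ − 1 = 0.265 and g(1) = 1 − Σzᵢ/Kᵢ = -0.275, so a root lies in (0, 1).
Newton iteration, ψ⁰ = 0.53:
  ψ = 0.530: g = -0.0451, g' = -0.442 → ψ = 0.428
  ψ = 0.428: g = 0.0009, g' = -0.463 → ψ = 0.430
Converged at ψ = 0.430.
Compositions from xᵢ = zᵢ/(1+ψ(Kᵢ−1)), yᵢ = Kᵢxᵢ:
  A: x = 0.195, y = 0.502
  B: x = 0.347, y = 0.259
  C: x = 0.182, y = 0.128
  D: x = 0.276, y = 0.111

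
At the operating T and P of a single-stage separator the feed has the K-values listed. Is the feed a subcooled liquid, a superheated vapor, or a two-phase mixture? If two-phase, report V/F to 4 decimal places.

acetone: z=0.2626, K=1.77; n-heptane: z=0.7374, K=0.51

subcooled liquid

ΣzᵢKᵢ = 0.8409; Σzᵢ/Kᵢ = 1.5942.
Since ΣzᵢKᵢ < 1 the mixture is below its bubble point — single liquid phase.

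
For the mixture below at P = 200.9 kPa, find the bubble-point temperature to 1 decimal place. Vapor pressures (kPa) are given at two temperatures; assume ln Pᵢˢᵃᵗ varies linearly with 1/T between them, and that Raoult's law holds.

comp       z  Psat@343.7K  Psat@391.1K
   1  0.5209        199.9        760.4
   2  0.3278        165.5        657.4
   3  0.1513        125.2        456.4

Bubble-point temperature: ΣzᵢPᵢˢᵃᵗ(T) = P. Interpolate ln Pᵢˢᵃᵗ = aᵢ + bᵢ/T.
  T = 343.7 K: ΣzᵢPᵢˢᵃᵗ = 177.32 kPa
  T = 391.1 K: ΣzᵢPᵢˢᵃᵗ = 680.64 kPa
  T = 367.4 K: ΣzᵢPᵢˢᵃᵗ = 362.78 kPa
  T = 355.5 K: ΣzᵢPᵢˢᵃᵗ = 256.28 kPa
  T = 349.6 K: ΣzᵢPᵢˢᵃᵗ = 213.84 kPa
  T = 346.6 K: ΣzᵢPᵢˢᵃᵗ = 194.57 kPa
  T = 348.1 K: ΣzᵢPᵢˢᵃᵗ = 204.02 kPa
Interpolating between 346.6 K and 348.1 K gives T ≈ 347.6 K.

T = 347.6 K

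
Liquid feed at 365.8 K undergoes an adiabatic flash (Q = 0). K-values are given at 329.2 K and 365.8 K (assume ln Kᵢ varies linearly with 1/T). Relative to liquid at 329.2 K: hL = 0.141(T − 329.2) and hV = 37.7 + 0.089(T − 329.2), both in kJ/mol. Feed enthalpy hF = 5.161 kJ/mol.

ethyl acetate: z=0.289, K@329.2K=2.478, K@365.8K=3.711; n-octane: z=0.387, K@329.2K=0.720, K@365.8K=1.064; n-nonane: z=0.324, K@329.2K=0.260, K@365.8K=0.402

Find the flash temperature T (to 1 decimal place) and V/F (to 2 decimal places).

Adiabatic flash: solve Rachford–Rice at each trial T, then check hF = ψ·hV(T) + (1−ψ)·hL(T).
  T = 329.2 K: K = (2.478, 0.720, 0.260), RR gives ψ = 0.102, H_out = 3.861 kJ/mol
  T = 365.8 K: K = (3.711, 1.064, 0.402), RR gives ψ = 0.634, H_out = 27.850 kJ/mol
  T = 347.5 K: K = (3.065, 0.884, 0.327), RR gives ψ = 0.372, H_out = 16.243 kJ/mol
  T = 338.4 K: K = (2.765, 0.801, 0.293), RR gives ψ = 0.242, H_out = 10.299 kJ/mol
  T = 333.8 K: K = (2.620, 0.760, 0.276), RR gives ψ = 0.174, H_out = 7.157 kJ/mol
  T = 331.5 K: K = (2.548, 0.740, 0.268), RR gives ψ = 0.139, H_out = 5.532 kJ/mol
Linear interpolation between T = 329.2 (H_out = 3.861) and T = 331.5 (H_out = 5.532) on hF = 5.161 gives T ≈ 331.0 K, at which ψ = 0.13.

T = 331.0 K, V/F = 0.13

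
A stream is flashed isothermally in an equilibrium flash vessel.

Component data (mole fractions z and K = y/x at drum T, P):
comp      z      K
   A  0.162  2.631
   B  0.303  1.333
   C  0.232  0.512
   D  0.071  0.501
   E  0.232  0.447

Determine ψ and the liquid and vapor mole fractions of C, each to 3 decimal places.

ψ = 0.167, x_C = 0.253, y_C = 0.129

Material balance + equilibrium reduce to Σ zᵢ(Kᵢ−1)/(1+ψ(Kᵢ−1)) = 0.
g(0) = ΣzᵢKᵢ − 1 = 0.088 and g(1) = 1 − Σzᵢ/Kᵢ = -0.403, so a root lies in (0, 1).
Newton–Raphson from ψ = 0.45:
  ψ = 0.450: g = -0.1214, g' = -0.415 → ψ = 0.157
  ψ = 0.157: g = 0.0046, g' = -0.474 → ψ = 0.167
Converged at ψ = 0.167.
Compositions from xᵢ = zᵢ/(1+ψ(Kᵢ−1)), yᵢ = Kᵢxᵢ:
  A: x = 0.127, y = 0.335
  B: x = 0.287, y = 0.383
  C: x = 0.253, y = 0.129
  D: x = 0.077, y = 0.039
  E: x = 0.256, y = 0.114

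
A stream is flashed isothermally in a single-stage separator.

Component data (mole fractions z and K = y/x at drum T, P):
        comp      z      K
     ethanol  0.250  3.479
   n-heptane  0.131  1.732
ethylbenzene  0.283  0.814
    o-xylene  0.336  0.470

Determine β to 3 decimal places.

Iterate (Newton) starting at β = 0.5:
  β = 0.500: g = 0.0466, g' = -0.531 → β = 0.588
  β = 0.588: g = 0.0015, g' = -0.500 → β = 0.591
Converged at β = 0.591.

β = 0.591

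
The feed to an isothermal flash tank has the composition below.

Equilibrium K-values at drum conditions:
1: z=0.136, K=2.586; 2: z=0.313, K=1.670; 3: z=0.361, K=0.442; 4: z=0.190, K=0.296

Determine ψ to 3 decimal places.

Material balance + equilibrium reduce to Σ zᵢ(Kᵢ−1)/(1+ψ(Kᵢ−1)) = 0.
g(0) = ΣzᵢKᵢ − 1 = 0.090 and g(1) = 1 − Σzᵢ/Kᵢ = -0.699, so a root lies in (0, 1).
Iterate (Newton) starting at ψ = 0.5:
  ψ = 0.500: g = -0.2084, g' = -0.626 → ψ = 0.167
  ψ = 0.167: g = -0.0145, g' = -0.585 → ψ = 0.142
Converged at ψ = 0.142.

ψ = 0.142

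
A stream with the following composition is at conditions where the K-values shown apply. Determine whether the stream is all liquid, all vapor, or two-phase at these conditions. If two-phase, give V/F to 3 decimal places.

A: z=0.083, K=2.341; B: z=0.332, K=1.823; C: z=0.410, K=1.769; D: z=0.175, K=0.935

all vapor

ΣzᵢKᵢ = 1.688; Σzᵢ/Kᵢ = 0.637.
Since Σzᵢ/Kᵢ < 1 the mixture is above its dew point — single vapor phase.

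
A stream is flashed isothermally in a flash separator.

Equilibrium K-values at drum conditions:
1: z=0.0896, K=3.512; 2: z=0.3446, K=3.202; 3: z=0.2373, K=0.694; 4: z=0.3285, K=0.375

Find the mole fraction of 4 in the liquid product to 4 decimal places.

Material balance + equilibrium reduce to Σ zᵢ(Kᵢ−1)/(1+ψ(Kᵢ−1)) = 0.
Check two-phase: ΣzᵢKᵢ = 1.7060 > 1 and Σzᵢ/Kᵢ = 1.3511 > 1, so g(0) = 0.7060 > 0 and g(1) = -0.3511 < 0.
Newton–Raphson from ψ = 0.38:
  ψ = 0.3800: g = 0.17685, g' = -0.8924 → ψ = 0.5782
  ψ = 0.5782: g = 0.01590, g' = -0.7648 → ψ = 0.5989
  ψ = 0.5989: g = 0.00003, g' = -0.7620 → ψ = 0.5990
Converged at ψ = 0.5990.
Compositions from xᵢ = zᵢ/(1+ψ(Kᵢ−1)), yᵢ = Kᵢxᵢ:
  1: x = 0.0358, y = 0.1256
  2: x = 0.1486, y = 0.4758
  3: x = 0.2906, y = 0.2016
  4: x = 0.5251, y = 0.1969

x_4 = 0.5251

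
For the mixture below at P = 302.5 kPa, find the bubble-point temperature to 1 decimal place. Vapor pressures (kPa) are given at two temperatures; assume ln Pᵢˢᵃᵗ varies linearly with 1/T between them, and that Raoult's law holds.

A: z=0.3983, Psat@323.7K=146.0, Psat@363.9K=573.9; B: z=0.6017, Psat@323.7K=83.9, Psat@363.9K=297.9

T = 354.0 K

Bubble-point temperature: ΣzᵢPᵢˢᵃᵗ(T) = P. Interpolate ln Pᵢˢᵃᵗ = aᵢ + bᵢ/T.
  T = 323.7 K: ΣzᵢPᵢˢᵃᵗ = 108.63 kPa
  T = 363.9 K: ΣzᵢPᵢˢᵃᵗ = 407.83 kPa
  T = 343.8 K: ΣzᵢPᵢˢᵃᵗ = 218.72 kPa
  T = 353.9 K: ΣzᵢPᵢˢᵃᵗ = 301.76 kPa
  T = 358.9 K: ΣzᵢPᵢˢᵃᵗ = 351.54 kPa
  T = 356.4 K: ΣzᵢPᵢˢᵃᵗ = 325.87 kPa
Interpolating between 353.9 K and 356.4 K gives T ≈ 354.0 K.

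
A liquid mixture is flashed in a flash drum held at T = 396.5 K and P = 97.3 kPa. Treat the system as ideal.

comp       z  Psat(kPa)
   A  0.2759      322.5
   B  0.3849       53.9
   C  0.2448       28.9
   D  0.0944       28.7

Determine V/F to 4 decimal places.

Raoult's law: Kᵢ = Pᵢˢᵃᵗ/P = Pᵢˢᵃᵗ/97.3.
  K_A = 322.5/97.3 = 3.314491, K_B = 53.9/97.3 = 0.553957, K_C = 28.9/97.3 = 0.297020, K_D = 28.7/97.3 = 0.294964
Material balance + equilibrium reduce to Σ zᵢ(Kᵢ−1)/(1+V/F(Kᵢ−1)) = 0.
g(0) = ΣzᵢKᵢ − 1 = 0.2282 and g(1) = 1 − Σzᵢ/Kᵢ = -0.9223, so a root lies in (0, 1).
Iterate (Newton) starting at V/F = 0.5:
  V/F = 0.5000: g = -0.29310, g' = -0.8440 → V/F = 0.1527
  V/F = 0.1527: g = 0.02019, g' = -1.1057 → V/F = 0.1710
  V/F = 0.1710: g = 0.00038, g' = -1.0654 → V/F = 0.1713
Converged at V/F = 0.1713.

V/F = 0.1713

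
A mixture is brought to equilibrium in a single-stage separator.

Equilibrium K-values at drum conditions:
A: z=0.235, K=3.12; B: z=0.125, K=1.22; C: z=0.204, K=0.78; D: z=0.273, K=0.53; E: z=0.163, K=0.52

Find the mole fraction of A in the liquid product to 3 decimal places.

Rachford–Rice: g(β) = Σ zᵢ(Kᵢ−1)/(1+β(Kᵢ−1)) = 0.
Feasibility: ΣzᵢKᵢ = 1.274, Σzᵢ/Kᵢ = 1.268 — both > 1, two phases present.
Newton–Raphson from β = 0.5:
  β = 0.500: g = -0.0545, g' = -0.434 → β = 0.375
  β = 0.375: g = 0.0031, g' = -0.490 → β = 0.381
Converged at β = 0.381.
Compositions from xᵢ = zᵢ/(1+β(Kᵢ−1)), yᵢ = Kᵢxᵢ:
  A: x = 0.130, y = 0.406
  B: x = 0.115, y = 0.141
  C: x = 0.223, y = 0.174
  D: x = 0.333, y = 0.176
  E: x = 0.199, y = 0.104

x_A = 0.130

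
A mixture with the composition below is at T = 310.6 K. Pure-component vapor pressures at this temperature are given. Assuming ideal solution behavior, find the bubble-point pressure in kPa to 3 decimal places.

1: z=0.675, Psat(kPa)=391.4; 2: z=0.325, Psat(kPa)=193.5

At the bubble point ψ → 0, so ΣzᵢKᵢ = 1 with Kᵢ = Pᵢˢᵃᵗ/P ⇒ P = ΣzᵢPᵢˢᵃᵗ.
P = 0.675·391.4 + 0.325·193.5 = 327.082 kPa

Pbub = 327.082 kPa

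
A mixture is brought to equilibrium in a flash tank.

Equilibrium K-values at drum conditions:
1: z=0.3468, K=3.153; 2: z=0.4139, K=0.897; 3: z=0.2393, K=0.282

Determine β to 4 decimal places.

β = 0.5687

Rachford–Rice: g(β) = Σ zᵢ(Kᵢ−1)/(1+β(Kᵢ−1)) = 0.
Check two-phase: ΣzᵢKᵢ = 1.5322 > 1 and Σzᵢ/Kᵢ = 1.4200 > 1, so g(0) = 0.5322 > 0 and g(1) = -0.4200 < 0.
Newton–Raphson from β = 0.5:
  β = 0.5000: g = 0.04658, g' = -0.6779 → β = 0.5687
Converged at β = 0.5687.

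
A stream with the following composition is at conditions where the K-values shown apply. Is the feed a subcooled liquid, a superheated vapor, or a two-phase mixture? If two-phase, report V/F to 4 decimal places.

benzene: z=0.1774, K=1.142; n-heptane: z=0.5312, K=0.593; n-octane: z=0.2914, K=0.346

ΣzᵢKᵢ = 0.6184; Σzᵢ/Kᵢ = 1.8933.
Since ΣzᵢKᵢ < 1 the mixture is below its bubble point — single liquid phase.

subcooled liquid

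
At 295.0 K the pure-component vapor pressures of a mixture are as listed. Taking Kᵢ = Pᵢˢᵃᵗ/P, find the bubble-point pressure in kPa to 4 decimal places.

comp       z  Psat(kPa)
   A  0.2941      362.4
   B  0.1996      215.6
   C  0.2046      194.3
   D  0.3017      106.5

At the bubble point ψ → 0, so ΣzᵢKᵢ = 1 with Kᵢ = Pᵢˢᵃᵗ/P ⇒ P = ΣzᵢPᵢˢᵃᵗ.
P = 0.2941·362.4 + 0.1996·215.6 + 0.2046·194.3 + 0.3017·106.5 = 221.5004 kPa

Pbub = 221.5004 kPa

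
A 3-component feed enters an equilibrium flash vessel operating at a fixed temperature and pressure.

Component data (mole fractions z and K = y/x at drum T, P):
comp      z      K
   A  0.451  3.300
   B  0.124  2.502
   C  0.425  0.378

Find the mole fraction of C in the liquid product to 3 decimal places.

Material balance + equilibrium reduce to Σ zᵢ(Kᵢ−1)/(1+ψ(Kᵢ−1)) = 0.
Check two-phase: ΣzᵢKᵢ = 1.959 > 1 and Σzᵢ/Kᵢ = 1.311 > 1, so g(0) = 0.959 > 0 and g(1) = -0.311 < 0.
Iterate (Newton) starting at ψ = 0.5:
  ψ = 0.500: g = 0.2052, g' = -0.954 → ψ = 0.715
  ψ = 0.715: g = 0.0059, g' = -0.940 → ψ = 0.721
Converged at ψ = 0.721.
Compositions from xᵢ = zᵢ/(1+ψ(Kᵢ−1)), yᵢ = Kᵢxᵢ:
  A: x = 0.170, y = 0.560
  B: x = 0.060, y = 0.149
  C: x = 0.771, y = 0.291

x_C = 0.771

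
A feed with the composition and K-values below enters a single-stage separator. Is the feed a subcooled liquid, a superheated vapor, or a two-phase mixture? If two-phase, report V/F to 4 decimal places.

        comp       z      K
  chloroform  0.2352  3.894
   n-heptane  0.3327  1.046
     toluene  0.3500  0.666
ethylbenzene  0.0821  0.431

ΣzᵢKᵢ = 1.5324; Σzᵢ/Kᵢ = 1.0945.
Both exceed 1, so a two-phase solution exists.
Let ψ = V/F and solve Σ zᵢ(Kᵢ−1)/(1+ψ(Kᵢ−1)) = 0.
Newton–Raphson from ψ = 0.32:
  ψ = 0.3200: g = 0.18047, g' = -0.6204 → ψ = 0.6109
  ψ = 0.6109: g = 0.04232, g' = -0.3818 → ψ = 0.7217
  ψ = 0.7217: g = 0.00189, g' = -0.3515 → ψ = 0.7271
Converged at ψ = 0.7271.

two-phase, V/F = 0.7271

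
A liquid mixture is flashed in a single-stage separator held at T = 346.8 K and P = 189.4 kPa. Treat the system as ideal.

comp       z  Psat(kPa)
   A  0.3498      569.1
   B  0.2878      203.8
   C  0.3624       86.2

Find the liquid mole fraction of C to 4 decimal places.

Raoult's law: Kᵢ = Pᵢˢᵃᵗ/P = Pᵢˢᵃᵗ/189.4.
  K_A = 569.1/189.4 = 3.004752, K_B = 203.8/189.4 = 1.076030, K_C = 86.2/189.4 = 0.455121
Newton iteration, ψ⁰ = 0.5:
  ψ = 0.5000: g = 0.09989, g' = -0.5554 → ψ = 0.6798
  ψ = 0.6798: g = 0.00394, g' = -0.5248 → ψ = 0.6873
Converged at ψ = 0.6873.
Compositions from xᵢ = zᵢ/(1+ψ(Kᵢ−1)), yᵢ = Kᵢxᵢ:
  A: x = 0.1471, y = 0.4420
  B: x = 0.2735, y = 0.2943
  C: x = 0.5794, y = 0.2637

x_C = 0.5794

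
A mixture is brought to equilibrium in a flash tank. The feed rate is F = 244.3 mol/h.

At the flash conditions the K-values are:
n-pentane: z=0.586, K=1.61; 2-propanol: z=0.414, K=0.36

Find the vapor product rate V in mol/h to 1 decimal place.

Material balance + equilibrium reduce to Σ zᵢ(Kᵢ−1)/(1+V/F(Kᵢ−1)) = 0.
Check two-phase: ΣzᵢKᵢ = 1.093 > 1 and Σzᵢ/Kᵢ = 1.514 > 1, so g(0) = 0.093 > 0 and g(1) = -0.514 < 0.
Newton–Raphson from V/F = 0.57:
  V/F = 0.570: g = -0.1519, g' = -0.540 → V/F = 0.289
  V/F = 0.289: g = -0.0212, g' = -0.413 → V/F = 0.238
  V/F = 0.238: g = -0.0003, g' = -0.402 → V/F = 0.237
Converged at V/F = 0.237.
Then V = V/F·F = 0.2369·244.3 = 57.9 mol/h and L = F − V = 186.4 mol/h.

V = 57.9 mol/h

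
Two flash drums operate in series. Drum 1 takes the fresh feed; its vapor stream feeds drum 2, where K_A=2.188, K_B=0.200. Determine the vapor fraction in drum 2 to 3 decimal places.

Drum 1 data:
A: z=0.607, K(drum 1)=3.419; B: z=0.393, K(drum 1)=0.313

V/F (drum 2) = 0.740

Drum 1:
Rachford–Rice: g(ψ₁) = Σ zᵢ(Kᵢ−1)/(1+ψ₁(Kᵢ−1)) = 0.
Check two-phase: ΣzᵢKᵢ = 2.198 > 1 and Σzᵢ/Kᵢ = 1.433 > 1, so g(0) = 1.198 > 0 and g(1) = -0.433 < 0.
Binary case is linear: z₁(K₁−1)(1+ψ₁(K₂−1)) + z₂(K₂−1)(1+ψ₁(K₁−1)) = 0
⇒ ψ₁ = [z₁(K₁−1)+z₂(K₂−1)] / [−(K₁−1)(K₂−1)] = 1.1983/1.6619 = 0.721
Drum-1 compositions:
  A: x = 0.221, y = 0.756
  B: x = 0.779, y = 0.244
Drum-2 feed = drum-1 vapor: z₂ = (0.7562, 0.2438).
Drum 2:
Let ψ₂ = V/F and solve Σ zᵢ(Kᵢ−1)/(1+ψ₂(Kᵢ−1)) = 0.
Feasibility: ΣzᵢKᵢ = 1.703, Σzᵢ/Kᵢ = 1.564 — both > 1, two phases present.
Iterate (Newton) starting at ψ₂ = 0.52:
  ψ₂ = 0.520: g = 0.2214, g' = -0.865 → ψ₂ = 0.776
  ψ₂ = 0.776: g = -0.0467, g' = -1.373 → ψ₂ = 0.742
  ψ₂ = 0.742: g = -0.0023, g' = -1.246 → ψ₂ = 0.740
Converged at ψ₂ = 0.740.
  A: x = 0.402, y = 0.880
  B: x = 0.598, y = 0.120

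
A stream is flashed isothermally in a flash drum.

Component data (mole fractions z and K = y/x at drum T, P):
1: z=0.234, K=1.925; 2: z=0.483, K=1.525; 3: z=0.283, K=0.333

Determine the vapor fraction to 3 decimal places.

ψ = 0.633

Material balance + equilibrium reduce to Σ zᵢ(Kᵢ−1)/(1+ψ(Kᵢ−1)) = 0.
g(0) = ΣzᵢKᵢ − 1 = 0.281 and g(1) = 1 − Σzᵢ/Kᵢ = -0.288, so a root lies in (0, 1).
Iterate (Newton) starting at ψ = 0.64:
  ψ = 0.640: g = -0.0036, g' = -0.537 → ψ = 0.633
Converged at ψ = 0.633.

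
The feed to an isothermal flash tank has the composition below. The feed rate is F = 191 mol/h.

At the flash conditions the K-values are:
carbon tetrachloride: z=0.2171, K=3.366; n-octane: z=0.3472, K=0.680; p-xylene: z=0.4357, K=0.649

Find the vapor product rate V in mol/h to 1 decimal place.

Rachford–Rice: g(β) = Σ zᵢ(Kᵢ−1)/(1+β(Kᵢ−1)) = 0.
Check two-phase: ΣzᵢKᵢ = 1.2496 > 1 and Σzᵢ/Kᵢ = 1.2464 > 1, so g(0) = 0.2496 > 0 and g(1) = -0.2464 < 0.
Newton–Raphson from β = 0.5:
  β = 0.5000: g = -0.08245, g' = -0.3844 → β = 0.2855
  β = 0.2855: g = 0.01434, g' = -0.5423 → β = 0.3119
  β = 0.3119: g = 0.00038, g' = -0.5139 → β = 0.3127
Converged at β = 0.3127.
Then V = β·F = 0.3127·191 = 59.7 mol/h and L = F − V = 131.3 mol/h.

V = 59.7 mol/h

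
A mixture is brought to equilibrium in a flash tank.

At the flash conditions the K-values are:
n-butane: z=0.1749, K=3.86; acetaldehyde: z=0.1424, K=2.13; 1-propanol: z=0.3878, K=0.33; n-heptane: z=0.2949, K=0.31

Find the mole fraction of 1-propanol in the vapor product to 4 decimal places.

y_1-propanol = 0.1399

Newton iteration, V/F⁰ = 0.34:
  V/F = 0.3400: g = -0.23247, g' = -0.9942 → V/F = 0.1062
  V/F = 0.1062: g = 0.02807, g' = -1.3519 → V/F = 0.1269
  V/F = 0.1269: g = 0.00071, g' = -1.2857 → V/F = 0.1275
Converged at V/F = 0.1275.
Compositions from xᵢ = zᵢ/(1+V/F(Kᵢ−1)), yᵢ = Kᵢxᵢ:
  n-butane: x = 0.1282, y = 0.4947
  acetaldehyde: x = 0.1245, y = 0.2651
  1-propanol: x = 0.4240, y = 0.1399
  n-heptane: x = 0.3233, y = 0.1002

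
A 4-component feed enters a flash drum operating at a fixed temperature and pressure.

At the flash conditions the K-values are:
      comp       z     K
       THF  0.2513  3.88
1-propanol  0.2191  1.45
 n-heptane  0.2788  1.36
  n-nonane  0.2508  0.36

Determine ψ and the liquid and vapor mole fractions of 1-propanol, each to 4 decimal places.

ψ = 0.8585, x_1-propanol = 0.1580, y_1-propanol = 0.2292

Material balance + equilibrium reduce to Σ zᵢ(Kᵢ−1)/(1+ψ(Kᵢ−1)) = 0.
Check two-phase: ΣzᵢKᵢ = 1.7622 > 1 and Σzᵢ/Kᵢ = 1.1175 > 1, so g(0) = 0.7622 > 0 and g(1) = -0.1175 < 0.
Iterate (Newton) starting at ψ = 0.5:
  ψ = 0.5000: g = 0.22611, g' = -0.6278 → ψ = 0.8602
  ψ = 0.8602: g = -0.00125, g' = -0.7250 → ψ = 0.8585
Converged at ψ = 0.8585.
Compositions from xᵢ = zᵢ/(1+ψ(Kᵢ−1)), yᵢ = Kᵢxᵢ:
  THF: x = 0.0724, y = 0.2808
  1-propanol: x = 0.1580, y = 0.2292
  n-heptane: x = 0.2130, y = 0.2897
  n-nonane: x = 0.5566, y = 0.2004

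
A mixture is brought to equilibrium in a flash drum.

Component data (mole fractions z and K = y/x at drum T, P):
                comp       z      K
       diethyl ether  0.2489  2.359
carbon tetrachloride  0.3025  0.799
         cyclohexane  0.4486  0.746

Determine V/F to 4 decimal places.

V/F = 0.5153

Rachford–Rice: g(V/F) = Σ zᵢ(Kᵢ−1)/(1+V/F(Kᵢ−1)) = 0.
Feasibility: ΣzᵢKᵢ = 1.1635, Σzᵢ/Kᵢ = 1.0854 — both > 1, two phases present.
Iterate (Newton) starting at V/F = 0.39:
  V/F = 0.3900: g = 0.02863, g' = -0.2464 → V/F = 0.5062
  V/F = 0.5062: g = 0.00195, g' = -0.2146 → V/F = 0.5153
Converged at V/F = 0.5153.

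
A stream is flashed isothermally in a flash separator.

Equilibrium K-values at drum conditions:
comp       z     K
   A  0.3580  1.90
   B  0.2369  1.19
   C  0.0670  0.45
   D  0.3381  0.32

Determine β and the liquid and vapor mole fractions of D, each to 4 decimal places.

Let β = V/F and solve Σ zᵢ(Kᵢ−1)/(1+β(Kᵢ−1)) = 0.
Check two-phase: ΣzᵢKᵢ = 1.1005 > 1 and Σzᵢ/Kᵢ = 1.5929 > 1, so g(0) = 0.1005 > 0 and g(1) = -0.5929 < 0.
Iterate (Newton) starting at β = 0.5:
  β = 0.5000: g = -0.13586, g' = -0.5425 → β = 0.2496
  β = 0.2496: g = -0.01354, g' = -0.4552 → β = 0.2198
  β = 0.2198: g = -0.00005, g' = -0.4523 → β = 0.2197
Converged at β = 0.2197.
Compositions from xᵢ = zᵢ/(1+β(Kᵢ−1)), yᵢ = Kᵢxᵢ:
  A: x = 0.2989, y = 0.5679
  B: x = 0.2274, y = 0.2706
  C: x = 0.0762, y = 0.0343
  D: x = 0.3975, y = 0.1272

β = 0.2197, x_D = 0.3975, y_D = 0.1272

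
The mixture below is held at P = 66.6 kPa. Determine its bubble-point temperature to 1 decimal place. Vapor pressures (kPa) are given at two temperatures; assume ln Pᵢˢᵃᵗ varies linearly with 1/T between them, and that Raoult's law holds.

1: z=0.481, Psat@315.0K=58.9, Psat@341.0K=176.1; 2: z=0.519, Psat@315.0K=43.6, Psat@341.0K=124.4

T = 321.1 K

Bubble-point temperature: ΣzᵢPᵢˢᵃᵗ(T) = P. Interpolate ln Pᵢˢᵃᵗ = aᵢ + bᵢ/T.
  T = 315.0 K: ΣzᵢPᵢˢᵃᵗ = 50.96 kPa
  T = 341.0 K: ΣzᵢPᵢˢᵃᵗ = 149.27 kPa
  T = 328.0 K: ΣzᵢPᵢˢᵃᵗ = 89.09 kPa
  T = 321.5 K: ΣzᵢPᵢˢᵃᵗ = 67.76 kPa
  T = 318.2 K: ΣzᵢPᵢˢᵃᵗ = 58.72 kPa
  T = 319.9 K: ΣzᵢPᵢˢᵃᵗ = 63.24 kPa
Interpolating between 319.9 K and 321.5 K gives T ≈ 321.1 K.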